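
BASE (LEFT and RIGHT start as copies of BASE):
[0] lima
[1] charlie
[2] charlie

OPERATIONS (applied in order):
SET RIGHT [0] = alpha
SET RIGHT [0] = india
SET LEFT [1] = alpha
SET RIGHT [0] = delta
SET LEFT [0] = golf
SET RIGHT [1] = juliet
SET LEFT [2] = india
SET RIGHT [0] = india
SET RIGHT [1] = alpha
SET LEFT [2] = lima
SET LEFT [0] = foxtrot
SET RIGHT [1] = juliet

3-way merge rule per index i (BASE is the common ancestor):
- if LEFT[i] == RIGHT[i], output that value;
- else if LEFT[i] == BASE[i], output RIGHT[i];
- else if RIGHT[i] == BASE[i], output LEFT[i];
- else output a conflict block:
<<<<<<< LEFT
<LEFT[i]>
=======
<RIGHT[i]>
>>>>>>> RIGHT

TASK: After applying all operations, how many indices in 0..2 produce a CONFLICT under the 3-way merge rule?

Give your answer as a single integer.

Final LEFT:  [foxtrot, alpha, lima]
Final RIGHT: [india, juliet, charlie]
i=0: BASE=lima L=foxtrot R=india all differ -> CONFLICT
i=1: BASE=charlie L=alpha R=juliet all differ -> CONFLICT
i=2: L=lima, R=charlie=BASE -> take LEFT -> lima
Conflict count: 2

Answer: 2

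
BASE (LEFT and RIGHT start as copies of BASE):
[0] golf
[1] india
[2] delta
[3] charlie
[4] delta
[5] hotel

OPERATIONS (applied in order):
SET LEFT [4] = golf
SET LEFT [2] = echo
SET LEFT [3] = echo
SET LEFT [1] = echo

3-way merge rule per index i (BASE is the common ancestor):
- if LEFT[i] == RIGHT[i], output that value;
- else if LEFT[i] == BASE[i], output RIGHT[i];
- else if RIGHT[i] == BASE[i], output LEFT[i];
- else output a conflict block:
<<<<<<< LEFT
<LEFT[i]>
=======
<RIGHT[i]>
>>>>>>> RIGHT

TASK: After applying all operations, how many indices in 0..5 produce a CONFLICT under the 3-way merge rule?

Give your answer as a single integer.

Final LEFT:  [golf, echo, echo, echo, golf, hotel]
Final RIGHT: [golf, india, delta, charlie, delta, hotel]
i=0: L=golf R=golf -> agree -> golf
i=1: L=echo, R=india=BASE -> take LEFT -> echo
i=2: L=echo, R=delta=BASE -> take LEFT -> echo
i=3: L=echo, R=charlie=BASE -> take LEFT -> echo
i=4: L=golf, R=delta=BASE -> take LEFT -> golf
i=5: L=hotel R=hotel -> agree -> hotel
Conflict count: 0

Answer: 0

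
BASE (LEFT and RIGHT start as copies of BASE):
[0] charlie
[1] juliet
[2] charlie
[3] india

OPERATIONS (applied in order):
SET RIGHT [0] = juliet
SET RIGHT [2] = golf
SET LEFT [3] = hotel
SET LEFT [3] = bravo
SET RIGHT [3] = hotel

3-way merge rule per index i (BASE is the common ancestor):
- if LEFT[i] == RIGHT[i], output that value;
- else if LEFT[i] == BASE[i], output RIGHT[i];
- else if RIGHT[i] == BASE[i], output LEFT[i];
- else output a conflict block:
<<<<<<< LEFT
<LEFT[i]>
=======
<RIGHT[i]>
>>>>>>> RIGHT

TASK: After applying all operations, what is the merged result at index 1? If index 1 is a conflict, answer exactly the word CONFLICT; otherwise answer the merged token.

Answer: juliet

Derivation:
Final LEFT:  [charlie, juliet, charlie, bravo]
Final RIGHT: [juliet, juliet, golf, hotel]
i=0: L=charlie=BASE, R=juliet -> take RIGHT -> juliet
i=1: L=juliet R=juliet -> agree -> juliet
i=2: L=charlie=BASE, R=golf -> take RIGHT -> golf
i=3: BASE=india L=bravo R=hotel all differ -> CONFLICT
Index 1 -> juliet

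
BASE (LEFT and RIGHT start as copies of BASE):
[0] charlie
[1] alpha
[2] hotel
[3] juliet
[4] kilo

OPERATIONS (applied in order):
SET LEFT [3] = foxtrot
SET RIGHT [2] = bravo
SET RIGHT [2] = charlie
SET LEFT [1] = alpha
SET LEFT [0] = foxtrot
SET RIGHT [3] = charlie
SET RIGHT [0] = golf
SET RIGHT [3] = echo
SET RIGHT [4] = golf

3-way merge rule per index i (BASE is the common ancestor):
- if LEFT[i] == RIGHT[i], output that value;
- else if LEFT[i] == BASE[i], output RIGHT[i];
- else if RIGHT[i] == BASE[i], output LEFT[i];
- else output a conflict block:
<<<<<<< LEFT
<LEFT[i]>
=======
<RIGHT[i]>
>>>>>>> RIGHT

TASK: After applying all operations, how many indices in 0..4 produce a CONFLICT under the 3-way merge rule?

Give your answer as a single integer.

Answer: 2

Derivation:
Final LEFT:  [foxtrot, alpha, hotel, foxtrot, kilo]
Final RIGHT: [golf, alpha, charlie, echo, golf]
i=0: BASE=charlie L=foxtrot R=golf all differ -> CONFLICT
i=1: L=alpha R=alpha -> agree -> alpha
i=2: L=hotel=BASE, R=charlie -> take RIGHT -> charlie
i=3: BASE=juliet L=foxtrot R=echo all differ -> CONFLICT
i=4: L=kilo=BASE, R=golf -> take RIGHT -> golf
Conflict count: 2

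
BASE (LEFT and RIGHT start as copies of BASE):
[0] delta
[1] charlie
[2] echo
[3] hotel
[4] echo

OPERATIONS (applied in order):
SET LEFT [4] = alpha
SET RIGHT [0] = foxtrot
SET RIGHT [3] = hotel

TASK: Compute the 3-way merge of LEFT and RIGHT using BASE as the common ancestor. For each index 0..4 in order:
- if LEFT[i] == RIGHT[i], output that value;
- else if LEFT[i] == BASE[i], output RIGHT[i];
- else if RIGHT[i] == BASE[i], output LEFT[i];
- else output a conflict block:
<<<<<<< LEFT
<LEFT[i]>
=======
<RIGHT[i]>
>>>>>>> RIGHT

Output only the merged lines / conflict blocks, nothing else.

Answer: foxtrot
charlie
echo
hotel
alpha

Derivation:
Final LEFT:  [delta, charlie, echo, hotel, alpha]
Final RIGHT: [foxtrot, charlie, echo, hotel, echo]
i=0: L=delta=BASE, R=foxtrot -> take RIGHT -> foxtrot
i=1: L=charlie R=charlie -> agree -> charlie
i=2: L=echo R=echo -> agree -> echo
i=3: L=hotel R=hotel -> agree -> hotel
i=4: L=alpha, R=echo=BASE -> take LEFT -> alpha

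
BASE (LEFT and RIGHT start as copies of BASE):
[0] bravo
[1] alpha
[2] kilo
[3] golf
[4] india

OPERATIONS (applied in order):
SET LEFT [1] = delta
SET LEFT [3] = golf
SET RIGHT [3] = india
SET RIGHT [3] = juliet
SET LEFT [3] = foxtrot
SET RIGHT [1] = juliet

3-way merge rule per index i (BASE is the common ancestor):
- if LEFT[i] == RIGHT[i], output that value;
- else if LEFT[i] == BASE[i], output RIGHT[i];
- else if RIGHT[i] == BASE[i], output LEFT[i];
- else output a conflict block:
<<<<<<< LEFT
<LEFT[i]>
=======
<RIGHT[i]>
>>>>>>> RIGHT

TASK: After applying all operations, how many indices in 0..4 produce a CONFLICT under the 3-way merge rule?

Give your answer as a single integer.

Final LEFT:  [bravo, delta, kilo, foxtrot, india]
Final RIGHT: [bravo, juliet, kilo, juliet, india]
i=0: L=bravo R=bravo -> agree -> bravo
i=1: BASE=alpha L=delta R=juliet all differ -> CONFLICT
i=2: L=kilo R=kilo -> agree -> kilo
i=3: BASE=golf L=foxtrot R=juliet all differ -> CONFLICT
i=4: L=india R=india -> agree -> india
Conflict count: 2

Answer: 2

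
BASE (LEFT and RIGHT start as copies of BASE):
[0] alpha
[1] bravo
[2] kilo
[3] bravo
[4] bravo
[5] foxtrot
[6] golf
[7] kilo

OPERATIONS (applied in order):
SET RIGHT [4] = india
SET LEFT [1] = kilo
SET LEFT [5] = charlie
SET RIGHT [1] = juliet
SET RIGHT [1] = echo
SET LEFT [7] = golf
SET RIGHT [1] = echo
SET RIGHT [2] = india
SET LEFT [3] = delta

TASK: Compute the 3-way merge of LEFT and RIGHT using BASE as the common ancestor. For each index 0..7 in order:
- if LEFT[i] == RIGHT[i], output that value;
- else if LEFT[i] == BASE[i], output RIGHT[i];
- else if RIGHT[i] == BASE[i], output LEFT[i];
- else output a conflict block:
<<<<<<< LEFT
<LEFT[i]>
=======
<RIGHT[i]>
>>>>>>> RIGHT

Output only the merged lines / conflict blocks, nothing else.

Final LEFT:  [alpha, kilo, kilo, delta, bravo, charlie, golf, golf]
Final RIGHT: [alpha, echo, india, bravo, india, foxtrot, golf, kilo]
i=0: L=alpha R=alpha -> agree -> alpha
i=1: BASE=bravo L=kilo R=echo all differ -> CONFLICT
i=2: L=kilo=BASE, R=india -> take RIGHT -> india
i=3: L=delta, R=bravo=BASE -> take LEFT -> delta
i=4: L=bravo=BASE, R=india -> take RIGHT -> india
i=5: L=charlie, R=foxtrot=BASE -> take LEFT -> charlie
i=6: L=golf R=golf -> agree -> golf
i=7: L=golf, R=kilo=BASE -> take LEFT -> golf

Answer: alpha
<<<<<<< LEFT
kilo
=======
echo
>>>>>>> RIGHT
india
delta
india
charlie
golf
golf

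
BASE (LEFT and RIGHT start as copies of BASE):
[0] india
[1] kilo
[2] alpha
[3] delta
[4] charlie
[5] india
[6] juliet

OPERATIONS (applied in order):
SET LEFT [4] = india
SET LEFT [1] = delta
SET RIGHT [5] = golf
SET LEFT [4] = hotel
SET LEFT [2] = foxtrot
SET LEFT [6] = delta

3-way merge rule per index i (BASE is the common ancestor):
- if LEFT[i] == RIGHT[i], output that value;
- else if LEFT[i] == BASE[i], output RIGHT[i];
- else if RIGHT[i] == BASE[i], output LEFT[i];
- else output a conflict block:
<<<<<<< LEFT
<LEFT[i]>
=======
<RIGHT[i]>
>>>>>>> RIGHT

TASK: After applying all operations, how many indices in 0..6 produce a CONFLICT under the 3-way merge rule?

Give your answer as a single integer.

Answer: 0

Derivation:
Final LEFT:  [india, delta, foxtrot, delta, hotel, india, delta]
Final RIGHT: [india, kilo, alpha, delta, charlie, golf, juliet]
i=0: L=india R=india -> agree -> india
i=1: L=delta, R=kilo=BASE -> take LEFT -> delta
i=2: L=foxtrot, R=alpha=BASE -> take LEFT -> foxtrot
i=3: L=delta R=delta -> agree -> delta
i=4: L=hotel, R=charlie=BASE -> take LEFT -> hotel
i=5: L=india=BASE, R=golf -> take RIGHT -> golf
i=6: L=delta, R=juliet=BASE -> take LEFT -> delta
Conflict count: 0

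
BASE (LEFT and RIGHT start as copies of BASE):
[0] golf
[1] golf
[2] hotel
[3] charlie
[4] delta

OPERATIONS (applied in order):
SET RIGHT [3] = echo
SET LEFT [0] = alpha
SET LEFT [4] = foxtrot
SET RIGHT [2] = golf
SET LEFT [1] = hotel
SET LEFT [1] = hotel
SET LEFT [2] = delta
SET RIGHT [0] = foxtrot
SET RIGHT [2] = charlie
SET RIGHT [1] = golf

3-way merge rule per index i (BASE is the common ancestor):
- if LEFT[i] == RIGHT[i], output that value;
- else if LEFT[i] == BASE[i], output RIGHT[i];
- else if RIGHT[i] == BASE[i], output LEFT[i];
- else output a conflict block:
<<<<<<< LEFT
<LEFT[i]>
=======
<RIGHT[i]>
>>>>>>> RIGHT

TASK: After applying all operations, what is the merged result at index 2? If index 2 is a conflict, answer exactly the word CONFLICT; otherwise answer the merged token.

Answer: CONFLICT

Derivation:
Final LEFT:  [alpha, hotel, delta, charlie, foxtrot]
Final RIGHT: [foxtrot, golf, charlie, echo, delta]
i=0: BASE=golf L=alpha R=foxtrot all differ -> CONFLICT
i=1: L=hotel, R=golf=BASE -> take LEFT -> hotel
i=2: BASE=hotel L=delta R=charlie all differ -> CONFLICT
i=3: L=charlie=BASE, R=echo -> take RIGHT -> echo
i=4: L=foxtrot, R=delta=BASE -> take LEFT -> foxtrot
Index 2 -> CONFLICT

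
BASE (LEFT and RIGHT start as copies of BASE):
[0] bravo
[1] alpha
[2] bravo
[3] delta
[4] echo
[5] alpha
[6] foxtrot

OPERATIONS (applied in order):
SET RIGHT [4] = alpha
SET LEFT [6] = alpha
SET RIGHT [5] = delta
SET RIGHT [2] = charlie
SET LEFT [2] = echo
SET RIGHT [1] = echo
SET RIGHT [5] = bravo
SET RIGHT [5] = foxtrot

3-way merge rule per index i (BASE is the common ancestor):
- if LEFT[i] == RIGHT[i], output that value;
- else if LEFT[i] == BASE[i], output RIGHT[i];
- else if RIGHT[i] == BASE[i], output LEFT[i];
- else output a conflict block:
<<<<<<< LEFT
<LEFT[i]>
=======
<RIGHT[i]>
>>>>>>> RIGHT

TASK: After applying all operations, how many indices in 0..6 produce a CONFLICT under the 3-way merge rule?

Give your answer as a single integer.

Answer: 1

Derivation:
Final LEFT:  [bravo, alpha, echo, delta, echo, alpha, alpha]
Final RIGHT: [bravo, echo, charlie, delta, alpha, foxtrot, foxtrot]
i=0: L=bravo R=bravo -> agree -> bravo
i=1: L=alpha=BASE, R=echo -> take RIGHT -> echo
i=2: BASE=bravo L=echo R=charlie all differ -> CONFLICT
i=3: L=delta R=delta -> agree -> delta
i=4: L=echo=BASE, R=alpha -> take RIGHT -> alpha
i=5: L=alpha=BASE, R=foxtrot -> take RIGHT -> foxtrot
i=6: L=alpha, R=foxtrot=BASE -> take LEFT -> alpha
Conflict count: 1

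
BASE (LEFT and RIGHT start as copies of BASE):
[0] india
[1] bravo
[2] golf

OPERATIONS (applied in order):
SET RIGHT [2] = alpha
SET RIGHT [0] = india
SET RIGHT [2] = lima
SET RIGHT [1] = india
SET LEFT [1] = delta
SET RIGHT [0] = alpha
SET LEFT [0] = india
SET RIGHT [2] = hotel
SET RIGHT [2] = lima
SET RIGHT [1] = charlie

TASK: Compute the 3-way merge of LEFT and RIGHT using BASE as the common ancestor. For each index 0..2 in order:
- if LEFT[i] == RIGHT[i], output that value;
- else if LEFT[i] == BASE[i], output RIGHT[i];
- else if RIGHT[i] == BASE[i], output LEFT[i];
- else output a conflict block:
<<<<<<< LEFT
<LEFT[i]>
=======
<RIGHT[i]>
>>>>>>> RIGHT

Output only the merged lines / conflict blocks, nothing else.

Final LEFT:  [india, delta, golf]
Final RIGHT: [alpha, charlie, lima]
i=0: L=india=BASE, R=alpha -> take RIGHT -> alpha
i=1: BASE=bravo L=delta R=charlie all differ -> CONFLICT
i=2: L=golf=BASE, R=lima -> take RIGHT -> lima

Answer: alpha
<<<<<<< LEFT
delta
=======
charlie
>>>>>>> RIGHT
lima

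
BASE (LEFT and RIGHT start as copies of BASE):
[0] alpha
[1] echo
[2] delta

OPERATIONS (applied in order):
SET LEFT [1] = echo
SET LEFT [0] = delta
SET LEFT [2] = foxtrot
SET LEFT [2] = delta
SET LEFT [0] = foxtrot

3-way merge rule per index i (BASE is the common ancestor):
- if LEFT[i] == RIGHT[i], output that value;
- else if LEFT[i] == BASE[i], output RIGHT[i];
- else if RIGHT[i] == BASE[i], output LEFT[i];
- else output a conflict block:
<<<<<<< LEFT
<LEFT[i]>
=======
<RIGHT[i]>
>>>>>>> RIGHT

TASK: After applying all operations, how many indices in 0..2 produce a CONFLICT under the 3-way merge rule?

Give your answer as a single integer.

Answer: 0

Derivation:
Final LEFT:  [foxtrot, echo, delta]
Final RIGHT: [alpha, echo, delta]
i=0: L=foxtrot, R=alpha=BASE -> take LEFT -> foxtrot
i=1: L=echo R=echo -> agree -> echo
i=2: L=delta R=delta -> agree -> delta
Conflict count: 0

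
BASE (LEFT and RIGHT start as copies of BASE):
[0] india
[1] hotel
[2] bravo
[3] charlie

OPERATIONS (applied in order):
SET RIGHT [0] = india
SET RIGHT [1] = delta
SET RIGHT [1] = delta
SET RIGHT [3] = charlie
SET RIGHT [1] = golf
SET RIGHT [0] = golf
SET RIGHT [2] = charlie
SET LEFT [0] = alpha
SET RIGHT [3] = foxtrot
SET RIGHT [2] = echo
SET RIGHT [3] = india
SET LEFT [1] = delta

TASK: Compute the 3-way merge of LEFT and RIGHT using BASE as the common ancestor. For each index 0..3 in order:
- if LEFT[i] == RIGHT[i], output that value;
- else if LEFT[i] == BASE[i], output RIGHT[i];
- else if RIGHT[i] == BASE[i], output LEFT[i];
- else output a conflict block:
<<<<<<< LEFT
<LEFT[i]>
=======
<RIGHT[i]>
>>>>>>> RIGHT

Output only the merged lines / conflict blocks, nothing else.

Final LEFT:  [alpha, delta, bravo, charlie]
Final RIGHT: [golf, golf, echo, india]
i=0: BASE=india L=alpha R=golf all differ -> CONFLICT
i=1: BASE=hotel L=delta R=golf all differ -> CONFLICT
i=2: L=bravo=BASE, R=echo -> take RIGHT -> echo
i=3: L=charlie=BASE, R=india -> take RIGHT -> india

Answer: <<<<<<< LEFT
alpha
=======
golf
>>>>>>> RIGHT
<<<<<<< LEFT
delta
=======
golf
>>>>>>> RIGHT
echo
india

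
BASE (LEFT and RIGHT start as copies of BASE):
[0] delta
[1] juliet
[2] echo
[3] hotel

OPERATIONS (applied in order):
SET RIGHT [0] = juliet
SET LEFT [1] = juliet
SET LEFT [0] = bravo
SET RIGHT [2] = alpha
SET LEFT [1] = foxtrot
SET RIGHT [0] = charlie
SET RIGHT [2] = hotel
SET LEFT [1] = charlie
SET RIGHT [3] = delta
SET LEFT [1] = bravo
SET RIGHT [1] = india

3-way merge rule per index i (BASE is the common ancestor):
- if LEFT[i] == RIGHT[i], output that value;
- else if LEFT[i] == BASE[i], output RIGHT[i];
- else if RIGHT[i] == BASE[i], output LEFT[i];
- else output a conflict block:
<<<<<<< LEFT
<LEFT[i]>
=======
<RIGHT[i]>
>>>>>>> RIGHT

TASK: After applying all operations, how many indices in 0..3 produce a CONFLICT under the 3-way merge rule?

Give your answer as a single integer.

Final LEFT:  [bravo, bravo, echo, hotel]
Final RIGHT: [charlie, india, hotel, delta]
i=0: BASE=delta L=bravo R=charlie all differ -> CONFLICT
i=1: BASE=juliet L=bravo R=india all differ -> CONFLICT
i=2: L=echo=BASE, R=hotel -> take RIGHT -> hotel
i=3: L=hotel=BASE, R=delta -> take RIGHT -> delta
Conflict count: 2

Answer: 2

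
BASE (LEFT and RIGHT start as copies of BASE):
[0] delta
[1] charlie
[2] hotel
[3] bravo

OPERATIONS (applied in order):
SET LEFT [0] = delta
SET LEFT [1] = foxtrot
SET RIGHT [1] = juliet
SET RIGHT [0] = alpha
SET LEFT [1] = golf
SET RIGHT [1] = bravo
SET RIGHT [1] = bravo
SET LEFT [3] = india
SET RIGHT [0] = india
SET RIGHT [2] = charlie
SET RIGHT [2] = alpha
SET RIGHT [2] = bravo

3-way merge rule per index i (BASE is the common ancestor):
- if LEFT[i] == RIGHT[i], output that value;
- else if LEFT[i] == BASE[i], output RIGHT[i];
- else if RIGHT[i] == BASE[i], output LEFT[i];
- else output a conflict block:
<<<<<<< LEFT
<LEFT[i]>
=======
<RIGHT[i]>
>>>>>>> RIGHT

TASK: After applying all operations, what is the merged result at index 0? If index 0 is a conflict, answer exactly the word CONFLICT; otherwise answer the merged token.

Final LEFT:  [delta, golf, hotel, india]
Final RIGHT: [india, bravo, bravo, bravo]
i=0: L=delta=BASE, R=india -> take RIGHT -> india
i=1: BASE=charlie L=golf R=bravo all differ -> CONFLICT
i=2: L=hotel=BASE, R=bravo -> take RIGHT -> bravo
i=3: L=india, R=bravo=BASE -> take LEFT -> india
Index 0 -> india

Answer: india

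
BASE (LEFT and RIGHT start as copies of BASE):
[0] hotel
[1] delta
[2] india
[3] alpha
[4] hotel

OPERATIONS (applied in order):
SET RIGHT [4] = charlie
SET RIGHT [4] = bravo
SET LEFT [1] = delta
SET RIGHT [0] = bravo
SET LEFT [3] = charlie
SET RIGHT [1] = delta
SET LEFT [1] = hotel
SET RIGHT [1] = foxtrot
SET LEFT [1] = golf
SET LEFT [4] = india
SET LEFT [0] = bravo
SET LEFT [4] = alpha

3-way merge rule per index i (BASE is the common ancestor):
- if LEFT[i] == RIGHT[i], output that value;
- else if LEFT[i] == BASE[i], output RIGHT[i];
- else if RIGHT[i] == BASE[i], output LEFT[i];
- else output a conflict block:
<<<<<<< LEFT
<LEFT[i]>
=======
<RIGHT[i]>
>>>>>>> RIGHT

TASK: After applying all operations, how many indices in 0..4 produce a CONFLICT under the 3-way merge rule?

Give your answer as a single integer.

Final LEFT:  [bravo, golf, india, charlie, alpha]
Final RIGHT: [bravo, foxtrot, india, alpha, bravo]
i=0: L=bravo R=bravo -> agree -> bravo
i=1: BASE=delta L=golf R=foxtrot all differ -> CONFLICT
i=2: L=india R=india -> agree -> india
i=3: L=charlie, R=alpha=BASE -> take LEFT -> charlie
i=4: BASE=hotel L=alpha R=bravo all differ -> CONFLICT
Conflict count: 2

Answer: 2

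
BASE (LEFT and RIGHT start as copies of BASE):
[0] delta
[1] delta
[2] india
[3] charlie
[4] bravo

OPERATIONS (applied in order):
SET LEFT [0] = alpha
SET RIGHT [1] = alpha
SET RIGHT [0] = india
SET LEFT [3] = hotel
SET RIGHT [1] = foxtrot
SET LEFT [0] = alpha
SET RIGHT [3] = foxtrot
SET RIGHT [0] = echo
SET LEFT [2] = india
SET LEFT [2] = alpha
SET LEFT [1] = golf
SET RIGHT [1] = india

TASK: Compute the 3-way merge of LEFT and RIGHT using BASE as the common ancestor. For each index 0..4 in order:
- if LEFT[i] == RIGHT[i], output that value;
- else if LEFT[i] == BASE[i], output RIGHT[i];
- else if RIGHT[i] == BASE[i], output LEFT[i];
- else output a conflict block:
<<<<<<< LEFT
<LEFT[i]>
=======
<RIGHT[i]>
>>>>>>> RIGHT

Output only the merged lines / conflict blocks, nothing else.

Final LEFT:  [alpha, golf, alpha, hotel, bravo]
Final RIGHT: [echo, india, india, foxtrot, bravo]
i=0: BASE=delta L=alpha R=echo all differ -> CONFLICT
i=1: BASE=delta L=golf R=india all differ -> CONFLICT
i=2: L=alpha, R=india=BASE -> take LEFT -> alpha
i=3: BASE=charlie L=hotel R=foxtrot all differ -> CONFLICT
i=4: L=bravo R=bravo -> agree -> bravo

Answer: <<<<<<< LEFT
alpha
=======
echo
>>>>>>> RIGHT
<<<<<<< LEFT
golf
=======
india
>>>>>>> RIGHT
alpha
<<<<<<< LEFT
hotel
=======
foxtrot
>>>>>>> RIGHT
bravo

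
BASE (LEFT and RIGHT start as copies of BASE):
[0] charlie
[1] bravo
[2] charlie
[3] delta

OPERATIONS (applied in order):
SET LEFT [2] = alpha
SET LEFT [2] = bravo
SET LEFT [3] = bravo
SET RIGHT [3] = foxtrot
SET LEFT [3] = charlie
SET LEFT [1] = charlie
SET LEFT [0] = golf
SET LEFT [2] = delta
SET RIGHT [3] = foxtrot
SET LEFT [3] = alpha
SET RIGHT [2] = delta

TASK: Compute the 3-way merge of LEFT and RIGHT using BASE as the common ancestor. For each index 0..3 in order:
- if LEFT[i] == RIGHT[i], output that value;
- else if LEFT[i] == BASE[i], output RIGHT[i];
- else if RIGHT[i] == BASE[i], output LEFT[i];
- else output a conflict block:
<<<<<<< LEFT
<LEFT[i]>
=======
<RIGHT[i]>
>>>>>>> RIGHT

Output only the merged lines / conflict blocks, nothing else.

Answer: golf
charlie
delta
<<<<<<< LEFT
alpha
=======
foxtrot
>>>>>>> RIGHT

Derivation:
Final LEFT:  [golf, charlie, delta, alpha]
Final RIGHT: [charlie, bravo, delta, foxtrot]
i=0: L=golf, R=charlie=BASE -> take LEFT -> golf
i=1: L=charlie, R=bravo=BASE -> take LEFT -> charlie
i=2: L=delta R=delta -> agree -> delta
i=3: BASE=delta L=alpha R=foxtrot all differ -> CONFLICT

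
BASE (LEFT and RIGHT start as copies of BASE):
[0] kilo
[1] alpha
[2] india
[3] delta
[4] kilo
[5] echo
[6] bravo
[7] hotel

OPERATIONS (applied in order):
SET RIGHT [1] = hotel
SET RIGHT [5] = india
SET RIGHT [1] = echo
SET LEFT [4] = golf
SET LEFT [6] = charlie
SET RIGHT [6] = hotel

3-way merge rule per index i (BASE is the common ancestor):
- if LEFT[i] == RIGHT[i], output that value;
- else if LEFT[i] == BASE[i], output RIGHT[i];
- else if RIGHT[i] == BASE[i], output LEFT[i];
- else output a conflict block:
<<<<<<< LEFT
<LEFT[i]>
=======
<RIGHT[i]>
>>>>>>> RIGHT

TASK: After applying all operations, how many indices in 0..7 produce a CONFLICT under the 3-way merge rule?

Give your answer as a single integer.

Answer: 1

Derivation:
Final LEFT:  [kilo, alpha, india, delta, golf, echo, charlie, hotel]
Final RIGHT: [kilo, echo, india, delta, kilo, india, hotel, hotel]
i=0: L=kilo R=kilo -> agree -> kilo
i=1: L=alpha=BASE, R=echo -> take RIGHT -> echo
i=2: L=india R=india -> agree -> india
i=3: L=delta R=delta -> agree -> delta
i=4: L=golf, R=kilo=BASE -> take LEFT -> golf
i=5: L=echo=BASE, R=india -> take RIGHT -> india
i=6: BASE=bravo L=charlie R=hotel all differ -> CONFLICT
i=7: L=hotel R=hotel -> agree -> hotel
Conflict count: 1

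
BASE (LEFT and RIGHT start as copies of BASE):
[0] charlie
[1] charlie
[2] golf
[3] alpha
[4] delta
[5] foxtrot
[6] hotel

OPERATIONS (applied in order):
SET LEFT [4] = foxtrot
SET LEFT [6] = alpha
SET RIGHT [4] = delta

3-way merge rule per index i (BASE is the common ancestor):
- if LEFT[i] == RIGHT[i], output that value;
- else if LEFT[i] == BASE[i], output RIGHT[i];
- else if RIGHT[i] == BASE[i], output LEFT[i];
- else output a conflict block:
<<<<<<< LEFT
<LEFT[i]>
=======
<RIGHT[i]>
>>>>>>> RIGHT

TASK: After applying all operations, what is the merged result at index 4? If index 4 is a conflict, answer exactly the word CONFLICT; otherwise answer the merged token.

Final LEFT:  [charlie, charlie, golf, alpha, foxtrot, foxtrot, alpha]
Final RIGHT: [charlie, charlie, golf, alpha, delta, foxtrot, hotel]
i=0: L=charlie R=charlie -> agree -> charlie
i=1: L=charlie R=charlie -> agree -> charlie
i=2: L=golf R=golf -> agree -> golf
i=3: L=alpha R=alpha -> agree -> alpha
i=4: L=foxtrot, R=delta=BASE -> take LEFT -> foxtrot
i=5: L=foxtrot R=foxtrot -> agree -> foxtrot
i=6: L=alpha, R=hotel=BASE -> take LEFT -> alpha
Index 4 -> foxtrot

Answer: foxtrot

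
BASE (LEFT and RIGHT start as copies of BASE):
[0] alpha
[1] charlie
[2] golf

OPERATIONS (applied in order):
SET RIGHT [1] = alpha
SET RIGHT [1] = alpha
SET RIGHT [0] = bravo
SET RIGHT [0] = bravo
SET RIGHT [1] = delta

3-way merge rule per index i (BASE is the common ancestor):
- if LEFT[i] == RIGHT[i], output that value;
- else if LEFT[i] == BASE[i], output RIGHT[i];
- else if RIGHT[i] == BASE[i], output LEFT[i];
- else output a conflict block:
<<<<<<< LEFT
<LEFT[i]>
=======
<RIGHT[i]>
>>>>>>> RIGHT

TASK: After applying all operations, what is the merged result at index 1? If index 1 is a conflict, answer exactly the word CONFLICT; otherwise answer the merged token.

Final LEFT:  [alpha, charlie, golf]
Final RIGHT: [bravo, delta, golf]
i=0: L=alpha=BASE, R=bravo -> take RIGHT -> bravo
i=1: L=charlie=BASE, R=delta -> take RIGHT -> delta
i=2: L=golf R=golf -> agree -> golf
Index 1 -> delta

Answer: delta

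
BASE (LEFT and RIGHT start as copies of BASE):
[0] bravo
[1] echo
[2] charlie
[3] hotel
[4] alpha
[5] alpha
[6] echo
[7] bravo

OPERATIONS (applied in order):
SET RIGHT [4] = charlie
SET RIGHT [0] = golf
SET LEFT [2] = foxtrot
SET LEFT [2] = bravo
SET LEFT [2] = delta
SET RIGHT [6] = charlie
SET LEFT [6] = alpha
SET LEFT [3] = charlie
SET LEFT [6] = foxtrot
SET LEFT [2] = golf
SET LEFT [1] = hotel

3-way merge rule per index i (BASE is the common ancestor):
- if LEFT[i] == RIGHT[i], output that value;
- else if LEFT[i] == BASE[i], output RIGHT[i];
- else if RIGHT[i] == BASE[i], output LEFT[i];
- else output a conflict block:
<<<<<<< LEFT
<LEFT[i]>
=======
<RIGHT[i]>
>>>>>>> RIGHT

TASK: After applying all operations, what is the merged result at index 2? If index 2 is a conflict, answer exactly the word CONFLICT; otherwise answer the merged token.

Final LEFT:  [bravo, hotel, golf, charlie, alpha, alpha, foxtrot, bravo]
Final RIGHT: [golf, echo, charlie, hotel, charlie, alpha, charlie, bravo]
i=0: L=bravo=BASE, R=golf -> take RIGHT -> golf
i=1: L=hotel, R=echo=BASE -> take LEFT -> hotel
i=2: L=golf, R=charlie=BASE -> take LEFT -> golf
i=3: L=charlie, R=hotel=BASE -> take LEFT -> charlie
i=4: L=alpha=BASE, R=charlie -> take RIGHT -> charlie
i=5: L=alpha R=alpha -> agree -> alpha
i=6: BASE=echo L=foxtrot R=charlie all differ -> CONFLICT
i=7: L=bravo R=bravo -> agree -> bravo
Index 2 -> golf

Answer: golf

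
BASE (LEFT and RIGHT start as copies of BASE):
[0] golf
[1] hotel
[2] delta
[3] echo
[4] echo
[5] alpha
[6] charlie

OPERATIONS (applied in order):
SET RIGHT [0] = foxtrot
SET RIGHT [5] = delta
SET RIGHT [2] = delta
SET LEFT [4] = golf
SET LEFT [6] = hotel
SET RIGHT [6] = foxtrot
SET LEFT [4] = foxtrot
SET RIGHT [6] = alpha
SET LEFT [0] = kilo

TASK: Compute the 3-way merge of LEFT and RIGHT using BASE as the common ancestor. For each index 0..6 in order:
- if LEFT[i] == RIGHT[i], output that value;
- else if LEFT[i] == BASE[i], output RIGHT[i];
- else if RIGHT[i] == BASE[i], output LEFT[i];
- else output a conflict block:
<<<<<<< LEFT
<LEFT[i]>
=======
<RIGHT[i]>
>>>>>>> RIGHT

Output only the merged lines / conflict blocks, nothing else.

Answer: <<<<<<< LEFT
kilo
=======
foxtrot
>>>>>>> RIGHT
hotel
delta
echo
foxtrot
delta
<<<<<<< LEFT
hotel
=======
alpha
>>>>>>> RIGHT

Derivation:
Final LEFT:  [kilo, hotel, delta, echo, foxtrot, alpha, hotel]
Final RIGHT: [foxtrot, hotel, delta, echo, echo, delta, alpha]
i=0: BASE=golf L=kilo R=foxtrot all differ -> CONFLICT
i=1: L=hotel R=hotel -> agree -> hotel
i=2: L=delta R=delta -> agree -> delta
i=3: L=echo R=echo -> agree -> echo
i=4: L=foxtrot, R=echo=BASE -> take LEFT -> foxtrot
i=5: L=alpha=BASE, R=delta -> take RIGHT -> delta
i=6: BASE=charlie L=hotel R=alpha all differ -> CONFLICT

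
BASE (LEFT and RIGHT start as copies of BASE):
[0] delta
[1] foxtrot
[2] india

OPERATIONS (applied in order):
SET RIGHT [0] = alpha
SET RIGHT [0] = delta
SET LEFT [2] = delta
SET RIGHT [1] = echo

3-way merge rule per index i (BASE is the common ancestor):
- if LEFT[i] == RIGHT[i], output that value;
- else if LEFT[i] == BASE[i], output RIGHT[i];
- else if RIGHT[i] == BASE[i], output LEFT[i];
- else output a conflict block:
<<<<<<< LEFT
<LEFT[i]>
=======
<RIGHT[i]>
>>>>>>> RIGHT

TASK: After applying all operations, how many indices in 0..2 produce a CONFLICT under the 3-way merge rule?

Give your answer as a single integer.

Final LEFT:  [delta, foxtrot, delta]
Final RIGHT: [delta, echo, india]
i=0: L=delta R=delta -> agree -> delta
i=1: L=foxtrot=BASE, R=echo -> take RIGHT -> echo
i=2: L=delta, R=india=BASE -> take LEFT -> delta
Conflict count: 0

Answer: 0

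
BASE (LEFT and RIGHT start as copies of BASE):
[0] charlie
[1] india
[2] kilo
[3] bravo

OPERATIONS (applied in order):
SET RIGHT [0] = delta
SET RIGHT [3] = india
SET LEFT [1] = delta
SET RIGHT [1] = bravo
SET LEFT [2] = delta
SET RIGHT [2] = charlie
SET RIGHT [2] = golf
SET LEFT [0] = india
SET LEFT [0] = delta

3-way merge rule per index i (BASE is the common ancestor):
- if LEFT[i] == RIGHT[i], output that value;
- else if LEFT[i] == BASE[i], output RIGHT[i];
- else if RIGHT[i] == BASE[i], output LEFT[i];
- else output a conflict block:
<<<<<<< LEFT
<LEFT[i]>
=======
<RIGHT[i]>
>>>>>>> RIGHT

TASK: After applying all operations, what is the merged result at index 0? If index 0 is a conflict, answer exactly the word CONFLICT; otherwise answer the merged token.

Answer: delta

Derivation:
Final LEFT:  [delta, delta, delta, bravo]
Final RIGHT: [delta, bravo, golf, india]
i=0: L=delta R=delta -> agree -> delta
i=1: BASE=india L=delta R=bravo all differ -> CONFLICT
i=2: BASE=kilo L=delta R=golf all differ -> CONFLICT
i=3: L=bravo=BASE, R=india -> take RIGHT -> india
Index 0 -> delta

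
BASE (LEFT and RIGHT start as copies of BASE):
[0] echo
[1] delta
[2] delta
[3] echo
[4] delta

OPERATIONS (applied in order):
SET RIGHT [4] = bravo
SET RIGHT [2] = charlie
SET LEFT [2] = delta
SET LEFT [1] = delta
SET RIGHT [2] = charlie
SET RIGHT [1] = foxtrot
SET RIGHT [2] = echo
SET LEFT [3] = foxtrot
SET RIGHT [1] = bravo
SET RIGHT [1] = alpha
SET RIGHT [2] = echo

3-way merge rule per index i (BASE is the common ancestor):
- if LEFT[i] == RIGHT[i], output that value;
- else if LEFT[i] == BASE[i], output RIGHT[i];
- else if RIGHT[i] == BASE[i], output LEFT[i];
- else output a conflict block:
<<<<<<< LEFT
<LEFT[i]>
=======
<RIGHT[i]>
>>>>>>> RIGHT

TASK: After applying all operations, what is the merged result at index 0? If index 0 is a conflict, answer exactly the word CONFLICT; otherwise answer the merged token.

Answer: echo

Derivation:
Final LEFT:  [echo, delta, delta, foxtrot, delta]
Final RIGHT: [echo, alpha, echo, echo, bravo]
i=0: L=echo R=echo -> agree -> echo
i=1: L=delta=BASE, R=alpha -> take RIGHT -> alpha
i=2: L=delta=BASE, R=echo -> take RIGHT -> echo
i=3: L=foxtrot, R=echo=BASE -> take LEFT -> foxtrot
i=4: L=delta=BASE, R=bravo -> take RIGHT -> bravo
Index 0 -> echo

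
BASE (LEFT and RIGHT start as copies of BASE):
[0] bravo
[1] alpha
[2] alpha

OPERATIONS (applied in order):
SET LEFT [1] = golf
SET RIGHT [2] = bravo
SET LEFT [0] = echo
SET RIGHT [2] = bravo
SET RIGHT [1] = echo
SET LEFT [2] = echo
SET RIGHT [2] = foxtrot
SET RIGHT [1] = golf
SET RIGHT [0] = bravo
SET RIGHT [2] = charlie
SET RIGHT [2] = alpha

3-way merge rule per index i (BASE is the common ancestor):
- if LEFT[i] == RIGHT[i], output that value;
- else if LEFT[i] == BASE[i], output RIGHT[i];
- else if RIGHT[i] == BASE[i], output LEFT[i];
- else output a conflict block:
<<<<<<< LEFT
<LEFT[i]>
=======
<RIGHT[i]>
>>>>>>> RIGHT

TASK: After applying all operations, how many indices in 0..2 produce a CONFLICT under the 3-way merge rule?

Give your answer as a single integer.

Final LEFT:  [echo, golf, echo]
Final RIGHT: [bravo, golf, alpha]
i=0: L=echo, R=bravo=BASE -> take LEFT -> echo
i=1: L=golf R=golf -> agree -> golf
i=2: L=echo, R=alpha=BASE -> take LEFT -> echo
Conflict count: 0

Answer: 0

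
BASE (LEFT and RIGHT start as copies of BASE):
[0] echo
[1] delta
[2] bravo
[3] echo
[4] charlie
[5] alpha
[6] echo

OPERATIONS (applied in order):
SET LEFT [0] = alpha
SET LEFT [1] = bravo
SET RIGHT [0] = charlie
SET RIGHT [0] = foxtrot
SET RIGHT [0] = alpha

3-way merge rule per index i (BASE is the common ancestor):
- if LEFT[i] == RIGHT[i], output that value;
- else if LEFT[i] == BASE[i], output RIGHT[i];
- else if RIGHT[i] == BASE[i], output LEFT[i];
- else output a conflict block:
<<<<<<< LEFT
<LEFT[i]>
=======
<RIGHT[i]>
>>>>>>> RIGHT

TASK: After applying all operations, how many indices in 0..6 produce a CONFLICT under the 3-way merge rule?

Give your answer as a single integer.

Answer: 0

Derivation:
Final LEFT:  [alpha, bravo, bravo, echo, charlie, alpha, echo]
Final RIGHT: [alpha, delta, bravo, echo, charlie, alpha, echo]
i=0: L=alpha R=alpha -> agree -> alpha
i=1: L=bravo, R=delta=BASE -> take LEFT -> bravo
i=2: L=bravo R=bravo -> agree -> bravo
i=3: L=echo R=echo -> agree -> echo
i=4: L=charlie R=charlie -> agree -> charlie
i=5: L=alpha R=alpha -> agree -> alpha
i=6: L=echo R=echo -> agree -> echo
Conflict count: 0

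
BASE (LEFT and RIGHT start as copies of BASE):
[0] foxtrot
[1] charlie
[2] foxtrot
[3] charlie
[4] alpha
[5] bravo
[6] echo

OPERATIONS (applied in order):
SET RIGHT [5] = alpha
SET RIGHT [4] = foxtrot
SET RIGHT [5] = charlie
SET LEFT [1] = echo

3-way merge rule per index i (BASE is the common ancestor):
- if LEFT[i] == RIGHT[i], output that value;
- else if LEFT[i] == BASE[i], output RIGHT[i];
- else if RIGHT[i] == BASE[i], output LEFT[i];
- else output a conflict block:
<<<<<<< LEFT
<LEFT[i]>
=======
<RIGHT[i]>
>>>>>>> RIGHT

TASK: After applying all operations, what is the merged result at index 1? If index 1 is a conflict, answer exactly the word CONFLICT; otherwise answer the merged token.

Final LEFT:  [foxtrot, echo, foxtrot, charlie, alpha, bravo, echo]
Final RIGHT: [foxtrot, charlie, foxtrot, charlie, foxtrot, charlie, echo]
i=0: L=foxtrot R=foxtrot -> agree -> foxtrot
i=1: L=echo, R=charlie=BASE -> take LEFT -> echo
i=2: L=foxtrot R=foxtrot -> agree -> foxtrot
i=3: L=charlie R=charlie -> agree -> charlie
i=4: L=alpha=BASE, R=foxtrot -> take RIGHT -> foxtrot
i=5: L=bravo=BASE, R=charlie -> take RIGHT -> charlie
i=6: L=echo R=echo -> agree -> echo
Index 1 -> echo

Answer: echo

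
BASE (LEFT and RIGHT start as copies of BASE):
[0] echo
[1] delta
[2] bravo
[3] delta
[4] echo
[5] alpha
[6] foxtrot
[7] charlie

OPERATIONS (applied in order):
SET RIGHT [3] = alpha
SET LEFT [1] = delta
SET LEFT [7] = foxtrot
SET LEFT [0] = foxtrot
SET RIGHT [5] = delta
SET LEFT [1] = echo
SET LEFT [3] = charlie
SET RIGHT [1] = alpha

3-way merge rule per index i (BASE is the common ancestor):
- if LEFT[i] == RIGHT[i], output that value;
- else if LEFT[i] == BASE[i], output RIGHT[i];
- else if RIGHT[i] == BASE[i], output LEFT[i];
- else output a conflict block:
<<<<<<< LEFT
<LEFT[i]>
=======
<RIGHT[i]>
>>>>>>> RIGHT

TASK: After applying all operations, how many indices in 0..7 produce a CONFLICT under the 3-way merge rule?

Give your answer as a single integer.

Final LEFT:  [foxtrot, echo, bravo, charlie, echo, alpha, foxtrot, foxtrot]
Final RIGHT: [echo, alpha, bravo, alpha, echo, delta, foxtrot, charlie]
i=0: L=foxtrot, R=echo=BASE -> take LEFT -> foxtrot
i=1: BASE=delta L=echo R=alpha all differ -> CONFLICT
i=2: L=bravo R=bravo -> agree -> bravo
i=3: BASE=delta L=charlie R=alpha all differ -> CONFLICT
i=4: L=echo R=echo -> agree -> echo
i=5: L=alpha=BASE, R=delta -> take RIGHT -> delta
i=6: L=foxtrot R=foxtrot -> agree -> foxtrot
i=7: L=foxtrot, R=charlie=BASE -> take LEFT -> foxtrot
Conflict count: 2

Answer: 2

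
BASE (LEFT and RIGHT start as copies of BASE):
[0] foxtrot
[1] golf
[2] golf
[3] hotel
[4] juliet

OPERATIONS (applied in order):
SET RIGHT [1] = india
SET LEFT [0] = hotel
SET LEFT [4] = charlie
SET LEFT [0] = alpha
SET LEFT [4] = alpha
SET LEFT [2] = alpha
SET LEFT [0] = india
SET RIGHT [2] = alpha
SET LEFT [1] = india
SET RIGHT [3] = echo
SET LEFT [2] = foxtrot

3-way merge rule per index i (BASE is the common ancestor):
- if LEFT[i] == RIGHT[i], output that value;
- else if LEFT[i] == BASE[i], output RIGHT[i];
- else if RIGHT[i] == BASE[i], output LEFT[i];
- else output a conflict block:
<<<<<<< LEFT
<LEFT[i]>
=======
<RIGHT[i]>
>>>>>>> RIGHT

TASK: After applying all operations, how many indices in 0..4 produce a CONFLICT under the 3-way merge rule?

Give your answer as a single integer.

Answer: 1

Derivation:
Final LEFT:  [india, india, foxtrot, hotel, alpha]
Final RIGHT: [foxtrot, india, alpha, echo, juliet]
i=0: L=india, R=foxtrot=BASE -> take LEFT -> india
i=1: L=india R=india -> agree -> india
i=2: BASE=golf L=foxtrot R=alpha all differ -> CONFLICT
i=3: L=hotel=BASE, R=echo -> take RIGHT -> echo
i=4: L=alpha, R=juliet=BASE -> take LEFT -> alpha
Conflict count: 1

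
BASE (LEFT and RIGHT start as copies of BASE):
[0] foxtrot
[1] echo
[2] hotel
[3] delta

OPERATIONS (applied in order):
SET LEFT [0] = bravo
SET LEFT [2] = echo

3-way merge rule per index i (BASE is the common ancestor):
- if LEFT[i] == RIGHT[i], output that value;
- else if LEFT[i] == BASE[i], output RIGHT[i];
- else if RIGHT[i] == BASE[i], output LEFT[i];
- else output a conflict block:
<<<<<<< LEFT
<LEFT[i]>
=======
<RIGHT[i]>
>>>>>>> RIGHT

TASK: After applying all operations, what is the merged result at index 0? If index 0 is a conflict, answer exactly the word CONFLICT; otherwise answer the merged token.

Answer: bravo

Derivation:
Final LEFT:  [bravo, echo, echo, delta]
Final RIGHT: [foxtrot, echo, hotel, delta]
i=0: L=bravo, R=foxtrot=BASE -> take LEFT -> bravo
i=1: L=echo R=echo -> agree -> echo
i=2: L=echo, R=hotel=BASE -> take LEFT -> echo
i=3: L=delta R=delta -> agree -> delta
Index 0 -> bravo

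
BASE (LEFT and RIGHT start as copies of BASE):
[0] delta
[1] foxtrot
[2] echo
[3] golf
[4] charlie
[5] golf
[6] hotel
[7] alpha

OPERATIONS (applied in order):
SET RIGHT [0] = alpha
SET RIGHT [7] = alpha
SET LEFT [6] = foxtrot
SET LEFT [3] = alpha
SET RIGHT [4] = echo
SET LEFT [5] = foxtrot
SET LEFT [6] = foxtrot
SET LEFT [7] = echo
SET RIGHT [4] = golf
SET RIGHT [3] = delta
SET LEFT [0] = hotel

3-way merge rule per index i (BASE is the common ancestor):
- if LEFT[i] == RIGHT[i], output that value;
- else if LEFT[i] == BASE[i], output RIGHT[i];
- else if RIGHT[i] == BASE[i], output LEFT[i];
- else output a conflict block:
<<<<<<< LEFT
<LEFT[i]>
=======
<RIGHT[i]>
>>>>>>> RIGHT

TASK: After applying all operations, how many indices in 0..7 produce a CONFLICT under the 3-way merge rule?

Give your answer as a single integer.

Answer: 2

Derivation:
Final LEFT:  [hotel, foxtrot, echo, alpha, charlie, foxtrot, foxtrot, echo]
Final RIGHT: [alpha, foxtrot, echo, delta, golf, golf, hotel, alpha]
i=0: BASE=delta L=hotel R=alpha all differ -> CONFLICT
i=1: L=foxtrot R=foxtrot -> agree -> foxtrot
i=2: L=echo R=echo -> agree -> echo
i=3: BASE=golf L=alpha R=delta all differ -> CONFLICT
i=4: L=charlie=BASE, R=golf -> take RIGHT -> golf
i=5: L=foxtrot, R=golf=BASE -> take LEFT -> foxtrot
i=6: L=foxtrot, R=hotel=BASE -> take LEFT -> foxtrot
i=7: L=echo, R=alpha=BASE -> take LEFT -> echo
Conflict count: 2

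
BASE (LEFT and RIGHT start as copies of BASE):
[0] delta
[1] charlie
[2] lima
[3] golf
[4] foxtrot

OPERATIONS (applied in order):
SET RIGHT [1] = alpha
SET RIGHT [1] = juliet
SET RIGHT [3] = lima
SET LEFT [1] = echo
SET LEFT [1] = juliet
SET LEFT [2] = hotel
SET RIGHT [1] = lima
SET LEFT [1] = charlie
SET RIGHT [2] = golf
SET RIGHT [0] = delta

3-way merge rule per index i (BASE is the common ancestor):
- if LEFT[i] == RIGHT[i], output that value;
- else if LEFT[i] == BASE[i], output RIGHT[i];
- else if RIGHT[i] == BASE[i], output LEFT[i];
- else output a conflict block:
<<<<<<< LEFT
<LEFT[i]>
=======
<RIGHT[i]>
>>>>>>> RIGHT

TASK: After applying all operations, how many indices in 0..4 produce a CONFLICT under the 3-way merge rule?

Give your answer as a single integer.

Answer: 1

Derivation:
Final LEFT:  [delta, charlie, hotel, golf, foxtrot]
Final RIGHT: [delta, lima, golf, lima, foxtrot]
i=0: L=delta R=delta -> agree -> delta
i=1: L=charlie=BASE, R=lima -> take RIGHT -> lima
i=2: BASE=lima L=hotel R=golf all differ -> CONFLICT
i=3: L=golf=BASE, R=lima -> take RIGHT -> lima
i=4: L=foxtrot R=foxtrot -> agree -> foxtrot
Conflict count: 1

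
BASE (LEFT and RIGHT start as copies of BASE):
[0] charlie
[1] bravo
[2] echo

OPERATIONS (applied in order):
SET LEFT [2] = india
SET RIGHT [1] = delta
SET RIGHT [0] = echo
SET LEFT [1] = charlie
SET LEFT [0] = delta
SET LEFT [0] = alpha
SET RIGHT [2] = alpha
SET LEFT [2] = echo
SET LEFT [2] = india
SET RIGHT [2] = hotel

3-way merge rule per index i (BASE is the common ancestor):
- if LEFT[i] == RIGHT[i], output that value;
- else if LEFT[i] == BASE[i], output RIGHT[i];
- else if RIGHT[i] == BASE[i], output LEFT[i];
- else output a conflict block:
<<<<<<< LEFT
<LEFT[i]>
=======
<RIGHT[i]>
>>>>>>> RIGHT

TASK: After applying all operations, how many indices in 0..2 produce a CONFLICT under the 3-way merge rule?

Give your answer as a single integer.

Final LEFT:  [alpha, charlie, india]
Final RIGHT: [echo, delta, hotel]
i=0: BASE=charlie L=alpha R=echo all differ -> CONFLICT
i=1: BASE=bravo L=charlie R=delta all differ -> CONFLICT
i=2: BASE=echo L=india R=hotel all differ -> CONFLICT
Conflict count: 3

Answer: 3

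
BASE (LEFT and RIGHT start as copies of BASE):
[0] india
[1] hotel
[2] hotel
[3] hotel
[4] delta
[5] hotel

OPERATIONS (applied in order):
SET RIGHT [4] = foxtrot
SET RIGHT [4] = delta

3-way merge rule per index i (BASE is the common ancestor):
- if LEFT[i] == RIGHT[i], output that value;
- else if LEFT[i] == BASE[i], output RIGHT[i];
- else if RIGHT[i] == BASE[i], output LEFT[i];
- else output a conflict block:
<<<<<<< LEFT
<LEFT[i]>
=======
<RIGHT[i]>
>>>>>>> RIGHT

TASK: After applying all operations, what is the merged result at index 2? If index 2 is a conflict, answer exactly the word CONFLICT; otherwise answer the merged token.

Answer: hotel

Derivation:
Final LEFT:  [india, hotel, hotel, hotel, delta, hotel]
Final RIGHT: [india, hotel, hotel, hotel, delta, hotel]
i=0: L=india R=india -> agree -> india
i=1: L=hotel R=hotel -> agree -> hotel
i=2: L=hotel R=hotel -> agree -> hotel
i=3: L=hotel R=hotel -> agree -> hotel
i=4: L=delta R=delta -> agree -> delta
i=5: L=hotel R=hotel -> agree -> hotel
Index 2 -> hotel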